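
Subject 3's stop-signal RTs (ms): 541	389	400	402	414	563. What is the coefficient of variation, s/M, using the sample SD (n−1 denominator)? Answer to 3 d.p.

n = 6, Σ = 2709, M = 451.5000
Σ(x−M)² = 30857.500; s = √(30857.500/5) = 78.5589
CV = 78.5589 / 451.5000 = 0.17400

0.174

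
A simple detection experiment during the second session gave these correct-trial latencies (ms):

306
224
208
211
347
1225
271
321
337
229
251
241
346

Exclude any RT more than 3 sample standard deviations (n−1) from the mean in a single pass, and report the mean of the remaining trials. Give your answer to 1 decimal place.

274.3 ms

n = 13, ΣRT = 4517, M = 347.462
Σ(x−M)² = 866437.23; s = √(866437.23/12) = 268.706
Cutoffs: 347.462 ± 3·268.706 → [-458.7, 1153.6]
Outside: 1225 → excluded.
Retained (n=12): Σ = 3292, mean = 3292/12 = 274.333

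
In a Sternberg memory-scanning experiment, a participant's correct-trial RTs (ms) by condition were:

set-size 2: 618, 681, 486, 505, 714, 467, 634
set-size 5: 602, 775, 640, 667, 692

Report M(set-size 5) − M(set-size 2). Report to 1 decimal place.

M(set-size 2) = 4105/7 = 586.429
M(set-size 5) = 3376/5 = 675.200
Difference = 675.200 − 586.429 = 88.771 ms

88.8 ms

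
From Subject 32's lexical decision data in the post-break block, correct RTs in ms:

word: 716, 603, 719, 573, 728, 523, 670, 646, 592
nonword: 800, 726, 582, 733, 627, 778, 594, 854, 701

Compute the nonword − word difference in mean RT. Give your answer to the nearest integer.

69 ms

M(word) = 5770/9 = 641.111
M(nonword) = 6395/9 = 710.556
Difference = 710.556 − 641.111 = 69.444 ms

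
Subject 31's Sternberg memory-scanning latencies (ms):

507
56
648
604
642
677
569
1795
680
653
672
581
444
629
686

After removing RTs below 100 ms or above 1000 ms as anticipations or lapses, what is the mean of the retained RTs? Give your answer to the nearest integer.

615 ms

Excluded: 56, 1795
Retained (n=13): Σ = 7992
Mean = 7992/13 = 614.7692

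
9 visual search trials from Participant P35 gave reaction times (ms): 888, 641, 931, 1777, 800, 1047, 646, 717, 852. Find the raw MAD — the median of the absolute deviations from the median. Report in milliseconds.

135 ms

Sorted: 641, 646, 717, 800, 852, 888, 931, 1047, 1777 → median = 852
|x − 852|: 36, 211, 79, 925, 52, 195, 206, 135, 0
Sorted deviations: 0, 36, 52, 79, 135, 195, 206, 211, 925 → MAD = 135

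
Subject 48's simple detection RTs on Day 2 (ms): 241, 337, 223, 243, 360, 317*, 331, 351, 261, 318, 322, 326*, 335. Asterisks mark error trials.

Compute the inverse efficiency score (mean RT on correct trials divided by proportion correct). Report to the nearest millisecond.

357 ms

Correct trials (n=11): 241, 337, 223, 243, 360, 331, 351, 261, 318, 322, 335
Mean correct RT = 3322/11 = 302.0000 ms
Proportion correct = 11/13
IES = 302.0000 / (11/13) = 356.909 ms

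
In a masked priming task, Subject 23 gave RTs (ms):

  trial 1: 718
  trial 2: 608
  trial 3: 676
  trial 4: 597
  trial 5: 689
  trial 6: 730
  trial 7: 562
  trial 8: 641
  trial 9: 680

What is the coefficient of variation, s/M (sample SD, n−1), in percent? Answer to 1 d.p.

8.7%

n = 9, Σ = 5901, M = 655.6667
Σ(x−M)² = 26230.000; s = √(26230.000/8) = 57.2604
CV = 57.2604 / 655.6667 = 0.08733 = 8.733%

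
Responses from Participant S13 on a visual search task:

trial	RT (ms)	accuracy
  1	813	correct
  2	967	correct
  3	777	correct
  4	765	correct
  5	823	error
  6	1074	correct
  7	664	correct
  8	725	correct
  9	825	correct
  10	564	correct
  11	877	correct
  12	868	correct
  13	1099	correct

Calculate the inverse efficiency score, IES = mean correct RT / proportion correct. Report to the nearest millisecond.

904 ms

Correct trials (n=12): 813, 967, 777, 765, 1074, 664, 725, 825, 564, 877, 868, 1099
Mean correct RT = 10018/12 = 834.8333 ms
Proportion correct = 12/13
IES = 834.8333 / (12/13) = 904.403 ms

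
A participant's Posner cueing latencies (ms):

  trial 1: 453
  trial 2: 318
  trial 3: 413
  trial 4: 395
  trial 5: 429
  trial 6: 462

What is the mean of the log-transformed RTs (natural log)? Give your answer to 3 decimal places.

6.013

ln(RT): 6.1159, 5.7621, 6.0234, 5.9789, 6.0615, 6.1356
Σ ln(RT) = 36.0773
Mean = 36.0773/6 = 6.01288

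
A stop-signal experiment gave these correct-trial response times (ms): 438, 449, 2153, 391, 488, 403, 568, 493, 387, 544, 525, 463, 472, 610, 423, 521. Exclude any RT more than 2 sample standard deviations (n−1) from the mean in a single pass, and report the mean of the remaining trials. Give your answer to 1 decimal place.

n = 16, ΣRT = 9328, M = 583.000
Σ(x−M)² = 2690690.00; s = √(2690690.00/15) = 423.532
Cutoffs: 583.000 ± 2·423.532 → [-264.1, 1430.1]
Outside: 2153 → excluded.
Retained (n=15): Σ = 7175, mean = 7175/15 = 478.333

478.3 ms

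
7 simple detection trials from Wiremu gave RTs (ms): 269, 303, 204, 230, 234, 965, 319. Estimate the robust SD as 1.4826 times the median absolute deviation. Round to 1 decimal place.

57.8 ms

Sorted: 204, 230, 234, 269, 303, 319, 965 → median = 269
|x − 269| sorted: 0, 34, 35, 39, 50, 65, 696 → MAD = 39
Robust SD ≈ 1.4826 × 39 = 57.821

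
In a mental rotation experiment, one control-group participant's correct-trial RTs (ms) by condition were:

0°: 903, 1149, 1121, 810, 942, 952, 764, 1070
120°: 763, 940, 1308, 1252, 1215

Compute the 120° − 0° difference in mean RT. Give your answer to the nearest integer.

132 ms

M(0°) = 7711/8 = 963.875
M(120°) = 5478/5 = 1095.600
Difference = 1095.600 − 963.875 = 131.725 ms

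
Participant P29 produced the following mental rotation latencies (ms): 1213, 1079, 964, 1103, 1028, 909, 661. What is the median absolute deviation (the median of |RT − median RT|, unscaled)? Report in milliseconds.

Sorted: 661, 909, 964, 1028, 1079, 1103, 1213 → median = 1028
|x − 1028|: 185, 51, 64, 75, 0, 119, 367
Sorted deviations: 0, 51, 64, 75, 119, 185, 367 → MAD = 75

75 ms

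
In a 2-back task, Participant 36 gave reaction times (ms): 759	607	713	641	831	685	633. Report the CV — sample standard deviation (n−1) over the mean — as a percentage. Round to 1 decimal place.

11.4%

n = 7, Σ = 4869, M = 695.5714
Σ(x−M)² = 37517.714; s = √(37517.714/6) = 79.0756
CV = 79.0756 / 695.5714 = 0.11368 = 11.368%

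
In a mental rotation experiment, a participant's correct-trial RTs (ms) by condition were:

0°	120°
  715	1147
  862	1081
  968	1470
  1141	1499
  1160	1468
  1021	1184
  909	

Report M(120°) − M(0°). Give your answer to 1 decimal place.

M(0°) = 6776/7 = 968.000
M(120°) = 7849/6 = 1308.167
Difference = 1308.167 − 968.000 = 340.167 ms

340.2 ms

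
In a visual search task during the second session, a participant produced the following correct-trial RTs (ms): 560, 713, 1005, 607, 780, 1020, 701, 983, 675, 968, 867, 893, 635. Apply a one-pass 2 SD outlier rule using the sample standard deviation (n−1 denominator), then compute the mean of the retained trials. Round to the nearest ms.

801 ms

n = 13, ΣRT = 10407, M = 800.538
Σ(x−M)² = 320741.23; s = √(320741.23/12) = 163.488
Cutoffs: 800.538 ± 2·163.488 → [473.6, 1127.5]
No RTs fall outside the cutoffs; all 13 retained. Mean = 10407/13 = 800.538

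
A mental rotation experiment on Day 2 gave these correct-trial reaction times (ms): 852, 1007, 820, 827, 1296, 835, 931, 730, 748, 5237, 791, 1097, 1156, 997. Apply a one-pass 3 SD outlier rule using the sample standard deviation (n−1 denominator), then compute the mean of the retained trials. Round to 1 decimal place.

929.8 ms

n = 14, ΣRT = 17324, M = 1237.429
Σ(x−M)² = 17580679.43; s = √(17580679.43/13) = 1162.910
Cutoffs: 1237.429 ± 3·1162.910 → [-2251.3, 4726.2]
Outside: 5237 → excluded.
Retained (n=13): Σ = 12087, mean = 12087/13 = 929.769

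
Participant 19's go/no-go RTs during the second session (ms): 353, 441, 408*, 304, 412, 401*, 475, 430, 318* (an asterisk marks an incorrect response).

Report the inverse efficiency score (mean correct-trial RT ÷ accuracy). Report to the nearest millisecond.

604 ms

Correct trials (n=6): 353, 441, 304, 412, 475, 430
Mean correct RT = 2415/6 = 402.5000 ms
Proportion correct = 6/9
IES = 402.5000 / (6/9) = 603.750 ms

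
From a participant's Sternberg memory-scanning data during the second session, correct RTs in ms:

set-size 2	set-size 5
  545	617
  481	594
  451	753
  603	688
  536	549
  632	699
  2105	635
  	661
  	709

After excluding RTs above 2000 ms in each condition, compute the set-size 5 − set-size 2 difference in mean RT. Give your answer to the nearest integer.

set-size 2: exclude 2105
M(set-size 2) = 3248/6 = 541.333
M(set-size 5) = 5905/9 = 656.111
Difference = 656.111 − 541.333 = 114.778 ms

115 ms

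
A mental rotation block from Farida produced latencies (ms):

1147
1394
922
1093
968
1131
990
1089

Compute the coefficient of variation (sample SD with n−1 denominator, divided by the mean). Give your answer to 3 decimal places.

n = 8, Σ = 8734, M = 1091.7500
Σ(x−M)² = 150439.500; s = √(150439.500/7) = 146.5993
CV = 146.5993 / 1091.7500 = 0.13428

0.134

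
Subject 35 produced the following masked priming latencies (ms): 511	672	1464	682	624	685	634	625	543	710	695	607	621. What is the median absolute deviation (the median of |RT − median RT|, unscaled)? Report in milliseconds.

48 ms

Sorted: 511, 543, 607, 621, 624, 625, 634, 672, 682, 685, 695, 710, 1464 → median = 634
|x − 634|: 123, 38, 830, 48, 10, 51, 0, 9, 91, 76, 61, 27, 13
Sorted deviations: 0, 9, 10, 13, 27, 38, 48, 51, 61, 76, 91, 123, 830 → MAD = 48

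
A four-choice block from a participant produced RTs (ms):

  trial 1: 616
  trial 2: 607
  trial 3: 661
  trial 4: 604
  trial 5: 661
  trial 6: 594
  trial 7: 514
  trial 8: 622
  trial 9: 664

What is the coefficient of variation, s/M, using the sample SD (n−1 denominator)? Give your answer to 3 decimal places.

0.076

n = 9, Σ = 5543, M = 615.8889
Σ(x−M)² = 17502.889; s = √(17502.889/8) = 46.7746
CV = 46.7746 / 615.8889 = 0.07595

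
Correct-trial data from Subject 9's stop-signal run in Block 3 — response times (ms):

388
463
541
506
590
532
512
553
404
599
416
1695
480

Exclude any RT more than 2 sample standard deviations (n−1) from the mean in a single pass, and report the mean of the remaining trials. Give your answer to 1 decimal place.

n = 13, ΣRT = 7679, M = 590.692
Σ(x−M)² = 1375278.77; s = √(1375278.77/12) = 338.536
Cutoffs: 590.692 ± 2·338.536 → [-86.4, 1267.8]
Outside: 1695 → excluded.
Retained (n=12): Σ = 5984, mean = 5984/12 = 498.667

498.7 ms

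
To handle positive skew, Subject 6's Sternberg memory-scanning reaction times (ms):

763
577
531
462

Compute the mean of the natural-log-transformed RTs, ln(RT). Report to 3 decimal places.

6.351

ln(RT): 6.6373, 6.3578, 6.2748, 6.1356
Σ ln(RT) = 25.4054
Mean = 25.4054/4 = 6.35136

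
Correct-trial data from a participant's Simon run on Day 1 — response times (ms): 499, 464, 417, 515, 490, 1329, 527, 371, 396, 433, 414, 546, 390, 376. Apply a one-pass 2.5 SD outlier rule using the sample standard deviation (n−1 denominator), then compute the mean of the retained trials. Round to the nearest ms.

n = 14, ΣRT = 7167, M = 511.929
Σ(x−M)² = 763422.93; s = √(763422.93/13) = 242.332
Cutoffs: 511.929 ± 2.5·242.332 → [-93.9, 1117.8]
Outside: 1329 → excluded.
Retained (n=13): Σ = 5838, mean = 5838/13 = 449.077

449 ms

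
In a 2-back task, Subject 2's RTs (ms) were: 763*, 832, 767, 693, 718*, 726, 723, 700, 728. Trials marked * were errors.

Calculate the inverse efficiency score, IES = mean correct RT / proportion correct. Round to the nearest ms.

Correct trials (n=7): 832, 767, 693, 726, 723, 700, 728
Mean correct RT = 5169/7 = 738.4286 ms
Proportion correct = 7/9
IES = 738.4286 / (7/9) = 949.408 ms

949 ms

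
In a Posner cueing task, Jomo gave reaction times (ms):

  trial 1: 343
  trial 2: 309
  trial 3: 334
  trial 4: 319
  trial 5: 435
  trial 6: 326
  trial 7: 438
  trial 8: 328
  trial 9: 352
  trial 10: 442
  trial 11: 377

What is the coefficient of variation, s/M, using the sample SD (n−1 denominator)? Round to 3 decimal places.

0.140

n = 11, Σ = 4003, M = 363.9091
Σ(x−M)² = 26044.909; s = √(26044.909/10) = 51.0342
CV = 51.0342 / 363.9091 = 0.14024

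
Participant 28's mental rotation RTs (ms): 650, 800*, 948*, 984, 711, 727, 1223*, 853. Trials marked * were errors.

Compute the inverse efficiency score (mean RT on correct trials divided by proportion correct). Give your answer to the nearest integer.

Correct trials (n=5): 650, 984, 711, 727, 853
Mean correct RT = 3925/5 = 785.0000 ms
Proportion correct = 5/8
IES = 785.0000 / (5/8) = 1256.000 ms

1256 ms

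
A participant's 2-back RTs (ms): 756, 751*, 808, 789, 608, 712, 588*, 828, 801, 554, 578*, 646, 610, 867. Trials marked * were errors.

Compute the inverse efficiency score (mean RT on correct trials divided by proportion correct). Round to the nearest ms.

923 ms

Correct trials (n=11): 756, 808, 789, 608, 712, 828, 801, 554, 646, 610, 867
Mean correct RT = 7979/11 = 725.3636 ms
Proportion correct = 11/14
IES = 725.3636 / (11/14) = 923.190 ms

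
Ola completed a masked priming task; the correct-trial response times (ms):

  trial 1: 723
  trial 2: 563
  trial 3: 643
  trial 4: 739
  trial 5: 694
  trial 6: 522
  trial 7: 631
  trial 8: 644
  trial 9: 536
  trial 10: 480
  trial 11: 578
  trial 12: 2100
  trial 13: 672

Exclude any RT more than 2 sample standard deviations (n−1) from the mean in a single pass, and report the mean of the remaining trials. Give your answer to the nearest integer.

n = 13, ΣRT = 9525, M = 732.692
Σ(x−M)² = 2100754.77; s = √(2100754.77/12) = 418.405
Cutoffs: 732.692 ± 2·418.405 → [-104.1, 1569.5]
Outside: 2100 → excluded.
Retained (n=12): Σ = 7425, mean = 7425/12 = 618.750

619 ms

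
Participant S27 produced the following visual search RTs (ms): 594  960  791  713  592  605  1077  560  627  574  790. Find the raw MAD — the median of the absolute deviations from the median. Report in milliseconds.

67 ms

Sorted: 560, 574, 592, 594, 605, 627, 713, 790, 791, 960, 1077 → median = 627
|x − 627|: 33, 333, 164, 86, 35, 22, 450, 67, 0, 53, 163
Sorted deviations: 0, 22, 33, 35, 53, 67, 86, 163, 164, 333, 450 → MAD = 67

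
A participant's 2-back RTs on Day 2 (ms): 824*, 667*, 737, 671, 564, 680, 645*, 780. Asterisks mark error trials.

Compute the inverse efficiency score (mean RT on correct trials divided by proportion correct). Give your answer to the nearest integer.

1098 ms

Correct trials (n=5): 737, 671, 564, 680, 780
Mean correct RT = 3432/5 = 686.4000 ms
Proportion correct = 5/8
IES = 686.4000 / (5/8) = 1098.240 ms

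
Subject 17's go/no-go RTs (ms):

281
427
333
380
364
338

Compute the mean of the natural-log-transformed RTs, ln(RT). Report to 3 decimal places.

5.861

ln(RT): 5.6384, 6.0568, 5.8081, 5.9402, 5.8972, 5.8230
Σ ln(RT) = 35.1637
Mean = 35.1637/6 = 5.86061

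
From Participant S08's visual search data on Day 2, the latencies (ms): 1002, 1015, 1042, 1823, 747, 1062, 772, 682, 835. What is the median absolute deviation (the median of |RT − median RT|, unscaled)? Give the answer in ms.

167 ms

Sorted: 682, 747, 772, 835, 1002, 1015, 1042, 1062, 1823 → median = 1002
|x − 1002|: 0, 13, 40, 821, 255, 60, 230, 320, 167
Sorted deviations: 0, 13, 40, 60, 167, 230, 255, 320, 821 → MAD = 167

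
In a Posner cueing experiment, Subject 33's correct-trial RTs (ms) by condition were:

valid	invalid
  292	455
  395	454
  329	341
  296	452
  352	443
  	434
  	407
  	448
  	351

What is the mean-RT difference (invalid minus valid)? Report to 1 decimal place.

87.8 ms

M(valid) = 1664/5 = 332.800
M(invalid) = 3785/9 = 420.556
Difference = 420.556 − 332.800 = 87.756 ms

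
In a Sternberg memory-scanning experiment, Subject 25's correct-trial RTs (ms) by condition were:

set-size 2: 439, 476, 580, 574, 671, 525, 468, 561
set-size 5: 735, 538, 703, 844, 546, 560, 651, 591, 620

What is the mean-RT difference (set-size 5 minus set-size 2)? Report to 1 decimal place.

106.4 ms

M(set-size 2) = 4294/8 = 536.750
M(set-size 5) = 5788/9 = 643.111
Difference = 643.111 − 536.750 = 106.361 ms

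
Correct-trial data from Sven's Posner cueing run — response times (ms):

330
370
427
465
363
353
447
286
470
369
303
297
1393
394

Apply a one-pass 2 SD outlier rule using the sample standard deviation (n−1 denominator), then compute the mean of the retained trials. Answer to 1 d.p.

374.9 ms

n = 14, ΣRT = 6267, M = 447.643
Σ(x−M)² = 1009723.21; s = √(1009723.21/13) = 278.695
Cutoffs: 447.643 ± 2·278.695 → [-109.7, 1005.0]
Outside: 1393 → excluded.
Retained (n=13): Σ = 4874, mean = 4874/13 = 374.923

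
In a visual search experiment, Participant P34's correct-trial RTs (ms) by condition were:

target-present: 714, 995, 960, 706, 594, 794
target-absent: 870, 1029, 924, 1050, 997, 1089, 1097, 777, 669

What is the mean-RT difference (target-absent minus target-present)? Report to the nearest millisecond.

M(target-present) = 4763/6 = 793.833
M(target-absent) = 8502/9 = 944.667
Difference = 944.667 − 793.833 = 150.833 ms

151 ms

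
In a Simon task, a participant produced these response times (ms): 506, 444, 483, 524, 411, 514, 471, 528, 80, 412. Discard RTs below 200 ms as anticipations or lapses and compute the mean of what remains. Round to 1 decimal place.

Excluded: 80
Retained (n=9): Σ = 4293
Mean = 4293/9 = 477.0000

477.0 ms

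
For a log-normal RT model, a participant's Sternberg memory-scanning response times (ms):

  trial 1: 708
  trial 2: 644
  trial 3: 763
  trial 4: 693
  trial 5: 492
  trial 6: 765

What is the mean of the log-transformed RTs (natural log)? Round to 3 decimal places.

ln(RT): 6.5624, 6.4677, 6.6373, 6.5410, 6.1985, 6.6399
Σ ln(RT) = 39.0468
Mean = 39.0468/6 = 6.50780

6.508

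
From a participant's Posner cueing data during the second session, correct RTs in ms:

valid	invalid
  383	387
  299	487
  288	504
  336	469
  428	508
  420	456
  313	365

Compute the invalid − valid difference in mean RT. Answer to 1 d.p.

101.3 ms

M(valid) = 2467/7 = 352.429
M(invalid) = 3176/7 = 453.714
Difference = 453.714 − 352.429 = 101.286 ms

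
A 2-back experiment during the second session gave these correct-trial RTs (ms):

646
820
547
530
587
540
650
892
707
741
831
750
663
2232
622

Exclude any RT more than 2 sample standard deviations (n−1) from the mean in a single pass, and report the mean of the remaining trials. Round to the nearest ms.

680 ms

n = 15, ΣRT = 11758, M = 783.867
Σ(x−M)² = 2417721.73; s = √(2417721.73/14) = 415.565
Cutoffs: 783.867 ± 2·415.565 → [-47.3, 1615.0]
Outside: 2232 → excluded.
Retained (n=14): Σ = 9526, mean = 9526/14 = 680.429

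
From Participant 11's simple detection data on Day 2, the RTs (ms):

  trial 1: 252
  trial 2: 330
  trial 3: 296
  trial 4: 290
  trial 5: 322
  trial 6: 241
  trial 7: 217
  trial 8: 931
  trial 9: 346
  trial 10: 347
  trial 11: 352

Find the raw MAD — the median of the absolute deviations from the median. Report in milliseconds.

Sorted: 217, 241, 252, 290, 296, 322, 330, 346, 347, 352, 931 → median = 322
|x − 322|: 70, 8, 26, 32, 0, 81, 105, 609, 24, 25, 30
Sorted deviations: 0, 8, 24, 25, 26, 30, 32, 70, 81, 105, 609 → MAD = 30

30 ms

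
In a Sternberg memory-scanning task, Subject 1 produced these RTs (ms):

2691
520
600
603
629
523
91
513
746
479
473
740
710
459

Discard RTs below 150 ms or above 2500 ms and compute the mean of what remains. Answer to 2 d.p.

582.92 ms

Excluded: 91, 2691
Retained (n=12): Σ = 6995
Mean = 6995/12 = 582.9167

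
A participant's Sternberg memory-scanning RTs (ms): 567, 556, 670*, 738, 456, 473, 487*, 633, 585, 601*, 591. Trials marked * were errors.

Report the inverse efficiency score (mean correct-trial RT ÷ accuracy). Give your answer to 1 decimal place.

790.5 ms

Correct trials (n=8): 567, 556, 738, 456, 473, 633, 585, 591
Mean correct RT = 4599/8 = 574.8750 ms
Proportion correct = 8/11
IES = 574.8750 / (8/11) = 790.453 ms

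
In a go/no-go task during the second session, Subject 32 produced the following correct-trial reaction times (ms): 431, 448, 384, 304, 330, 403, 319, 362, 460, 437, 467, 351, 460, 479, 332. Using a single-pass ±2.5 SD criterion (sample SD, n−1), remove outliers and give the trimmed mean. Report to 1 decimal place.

n = 15, ΣRT = 5967, M = 397.800
Σ(x−M)² = 51902.40; s = √(51902.40/14) = 60.888
Cutoffs: 397.800 ± 2.5·60.888 → [245.6, 550.0]
No RTs fall outside the cutoffs; all 15 retained. Mean = 5967/15 = 397.800

397.8 ms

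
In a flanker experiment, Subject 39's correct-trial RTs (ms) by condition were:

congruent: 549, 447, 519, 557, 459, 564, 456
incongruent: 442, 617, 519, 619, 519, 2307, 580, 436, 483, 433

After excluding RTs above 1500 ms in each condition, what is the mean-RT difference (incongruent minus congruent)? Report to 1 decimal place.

incongruent: exclude 2307
M(congruent) = 3551/7 = 507.286
M(incongruent) = 4648/9 = 516.444
Difference = 516.444 − 507.286 = 9.159 ms

9.2 ms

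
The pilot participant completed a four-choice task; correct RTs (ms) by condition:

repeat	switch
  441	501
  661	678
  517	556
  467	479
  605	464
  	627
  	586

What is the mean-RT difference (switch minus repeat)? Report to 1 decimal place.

17.7 ms

M(repeat) = 2691/5 = 538.200
M(switch) = 3891/7 = 555.857
Difference = 555.857 − 538.200 = 17.657 ms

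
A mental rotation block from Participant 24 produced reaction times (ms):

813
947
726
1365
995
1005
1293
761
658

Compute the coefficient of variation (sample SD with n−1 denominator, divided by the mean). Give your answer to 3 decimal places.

n = 9, Σ = 8563, M = 951.4444
Σ(x−M)² = 484844.222; s = √(484844.222/8) = 246.1819
CV = 246.1819 / 951.4444 = 0.25875

0.259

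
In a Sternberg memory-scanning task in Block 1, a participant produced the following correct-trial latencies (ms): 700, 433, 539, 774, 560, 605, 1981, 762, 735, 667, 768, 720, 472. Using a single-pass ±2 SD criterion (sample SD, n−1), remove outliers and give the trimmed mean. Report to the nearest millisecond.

645 ms

n = 13, ΣRT = 9716, M = 747.385
Σ(x−M)² = 1806249.08; s = √(1806249.08/12) = 387.970
Cutoffs: 747.385 ± 2·387.970 → [-28.6, 1523.3]
Outside: 1981 → excluded.
Retained (n=12): Σ = 7735, mean = 7735/12 = 644.583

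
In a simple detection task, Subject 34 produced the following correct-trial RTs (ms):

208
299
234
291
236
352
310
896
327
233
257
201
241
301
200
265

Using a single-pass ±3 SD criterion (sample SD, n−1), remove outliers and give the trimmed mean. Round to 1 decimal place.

n = 16, ΣRT = 4851, M = 303.188
Σ(x−M)² = 406430.44; s = √(406430.44/15) = 164.607
Cutoffs: 303.188 ± 3·164.607 → [-190.6, 797.0]
Outside: 896 → excluded.
Retained (n=15): Σ = 3955, mean = 3955/15 = 263.667

263.7 ms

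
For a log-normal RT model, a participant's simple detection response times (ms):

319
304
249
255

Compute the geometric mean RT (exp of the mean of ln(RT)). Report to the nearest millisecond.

280 ms

ln(RT): 5.7652, 5.7170, 5.5175, 5.5413
Mean ln(RT) = 22.5409/4 = 5.63523
Geometric mean = exp(5.63523) = 280.12 ms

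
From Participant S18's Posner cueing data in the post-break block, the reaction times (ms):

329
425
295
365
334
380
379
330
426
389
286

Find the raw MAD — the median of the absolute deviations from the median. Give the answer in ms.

Sorted: 286, 295, 329, 330, 334, 365, 379, 380, 389, 425, 426 → median = 365
|x − 365|: 36, 60, 70, 0, 31, 15, 14, 35, 61, 24, 79
Sorted deviations: 0, 14, 15, 24, 31, 35, 36, 60, 61, 70, 79 → MAD = 35

35 ms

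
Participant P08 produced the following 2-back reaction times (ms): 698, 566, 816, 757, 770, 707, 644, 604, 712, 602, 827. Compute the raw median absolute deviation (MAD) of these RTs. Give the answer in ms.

63 ms

Sorted: 566, 602, 604, 644, 698, 707, 712, 757, 770, 816, 827 → median = 707
|x − 707|: 9, 141, 109, 50, 63, 0, 63, 103, 5, 105, 120
Sorted deviations: 0, 5, 9, 50, 63, 63, 103, 105, 109, 120, 141 → MAD = 63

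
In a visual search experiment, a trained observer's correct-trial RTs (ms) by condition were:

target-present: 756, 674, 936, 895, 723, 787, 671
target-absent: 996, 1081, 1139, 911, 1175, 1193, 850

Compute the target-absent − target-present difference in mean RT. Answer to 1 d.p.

M(target-present) = 5442/7 = 777.429
M(target-absent) = 7345/7 = 1049.286
Difference = 1049.286 − 777.429 = 271.857 ms

271.9 ms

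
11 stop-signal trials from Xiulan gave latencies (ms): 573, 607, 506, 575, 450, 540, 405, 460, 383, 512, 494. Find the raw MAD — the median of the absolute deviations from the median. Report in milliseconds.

56 ms

Sorted: 383, 405, 450, 460, 494, 506, 512, 540, 573, 575, 607 → median = 506
|x − 506|: 67, 101, 0, 69, 56, 34, 101, 46, 123, 6, 12
Sorted deviations: 0, 6, 12, 34, 46, 56, 67, 69, 101, 101, 123 → MAD = 56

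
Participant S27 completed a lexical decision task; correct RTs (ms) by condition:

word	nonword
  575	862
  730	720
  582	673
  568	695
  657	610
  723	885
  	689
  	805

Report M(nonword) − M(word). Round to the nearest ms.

M(word) = 3835/6 = 639.167
M(nonword) = 5939/8 = 742.375
Difference = 742.375 − 639.167 = 103.208 ms

103 ms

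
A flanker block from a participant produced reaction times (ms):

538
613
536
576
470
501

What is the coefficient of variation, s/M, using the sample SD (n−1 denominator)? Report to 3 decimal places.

0.095

n = 6, Σ = 3234, M = 539.0000
Σ(x−M)² = 13060.000; s = √(13060.000/5) = 51.1077
CV = 51.1077 / 539.0000 = 0.09482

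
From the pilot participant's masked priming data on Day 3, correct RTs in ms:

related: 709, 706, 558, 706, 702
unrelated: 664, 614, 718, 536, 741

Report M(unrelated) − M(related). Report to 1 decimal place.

M(related) = 3381/5 = 676.200
M(unrelated) = 3273/5 = 654.600
Difference = 654.600 − 676.200 = -21.600 ms

-21.6 ms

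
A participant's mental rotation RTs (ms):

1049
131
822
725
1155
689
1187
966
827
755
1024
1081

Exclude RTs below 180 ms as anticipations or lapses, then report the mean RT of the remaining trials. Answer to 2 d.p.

934.55 ms

Excluded: 131
Retained (n=11): Σ = 10280
Mean = 10280/11 = 934.5455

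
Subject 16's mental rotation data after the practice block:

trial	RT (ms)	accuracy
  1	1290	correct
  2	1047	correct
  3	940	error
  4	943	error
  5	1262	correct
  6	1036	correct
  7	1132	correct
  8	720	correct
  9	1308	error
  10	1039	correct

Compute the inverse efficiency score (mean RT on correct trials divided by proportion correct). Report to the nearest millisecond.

Correct trials (n=7): 1290, 1047, 1262, 1036, 1132, 720, 1039
Mean correct RT = 7526/7 = 1075.1429 ms
Proportion correct = 7/10
IES = 1075.1429 / (7/10) = 1535.918 ms

1536 ms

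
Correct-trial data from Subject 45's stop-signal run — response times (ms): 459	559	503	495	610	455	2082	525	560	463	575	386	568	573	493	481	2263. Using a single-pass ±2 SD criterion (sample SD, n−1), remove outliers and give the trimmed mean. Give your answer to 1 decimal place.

513.7 ms

n = 17, ΣRT = 12050, M = 708.824
Σ(x−M)² = 4923468.47; s = √(4923468.47/16) = 554.722
Cutoffs: 708.824 ± 2·554.722 → [-400.6, 1818.3]
Outside: 2082, 2263 → excluded.
Retained (n=15): Σ = 7705, mean = 7705/15 = 513.667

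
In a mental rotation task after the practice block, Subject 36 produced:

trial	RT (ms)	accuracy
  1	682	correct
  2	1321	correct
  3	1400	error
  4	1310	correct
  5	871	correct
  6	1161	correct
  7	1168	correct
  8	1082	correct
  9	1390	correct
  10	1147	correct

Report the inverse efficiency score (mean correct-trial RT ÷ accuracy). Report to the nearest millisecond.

Correct trials (n=9): 682, 1321, 1310, 871, 1161, 1168, 1082, 1390, 1147
Mean correct RT = 10132/9 = 1125.7778 ms
Proportion correct = 9/10
IES = 1125.7778 / (9/10) = 1250.864 ms

1251 ms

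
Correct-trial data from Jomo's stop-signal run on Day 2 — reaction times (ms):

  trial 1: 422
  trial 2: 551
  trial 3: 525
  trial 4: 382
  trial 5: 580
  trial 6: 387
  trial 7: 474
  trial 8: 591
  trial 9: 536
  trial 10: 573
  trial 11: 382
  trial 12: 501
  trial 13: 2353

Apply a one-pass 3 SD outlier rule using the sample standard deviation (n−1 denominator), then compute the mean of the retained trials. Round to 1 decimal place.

492.0 ms

n = 13, ΣRT = 8257, M = 635.154
Σ(x−M)² = 3268053.69; s = √(3268053.69/12) = 521.860
Cutoffs: 635.154 ± 3·521.860 → [-930.4, 2200.7]
Outside: 2353 → excluded.
Retained (n=12): Σ = 5904, mean = 5904/12 = 492.000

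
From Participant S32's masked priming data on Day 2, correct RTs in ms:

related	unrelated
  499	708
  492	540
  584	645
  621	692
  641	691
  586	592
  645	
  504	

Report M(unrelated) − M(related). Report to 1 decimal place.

M(related) = 4572/8 = 571.500
M(unrelated) = 3868/6 = 644.667
Difference = 644.667 − 571.500 = 73.167 ms

73.2 ms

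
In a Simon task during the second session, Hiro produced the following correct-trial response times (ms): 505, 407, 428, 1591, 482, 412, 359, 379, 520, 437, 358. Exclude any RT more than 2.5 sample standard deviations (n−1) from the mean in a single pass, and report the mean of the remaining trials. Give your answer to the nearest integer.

429 ms

n = 11, ΣRT = 5878, M = 534.364
Σ(x−M)² = 1258272.55; s = √(1258272.55/10) = 354.721
Cutoffs: 534.364 ± 2.5·354.721 → [-352.4, 1421.2]
Outside: 1591 → excluded.
Retained (n=10): Σ = 4287, mean = 4287/10 = 428.700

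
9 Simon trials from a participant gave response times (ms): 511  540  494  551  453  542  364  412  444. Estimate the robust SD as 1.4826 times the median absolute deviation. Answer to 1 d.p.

71.2 ms

Sorted: 364, 412, 444, 453, 494, 511, 540, 542, 551 → median = 494
|x − 494| sorted: 0, 17, 41, 46, 48, 50, 57, 82, 130 → MAD = 48
Robust SD ≈ 1.4826 × 48 = 71.165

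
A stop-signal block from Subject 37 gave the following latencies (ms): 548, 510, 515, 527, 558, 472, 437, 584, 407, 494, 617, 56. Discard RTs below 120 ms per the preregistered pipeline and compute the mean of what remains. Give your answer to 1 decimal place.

Excluded: 56
Retained (n=11): Σ = 5669
Mean = 5669/11 = 515.3636

515.4 ms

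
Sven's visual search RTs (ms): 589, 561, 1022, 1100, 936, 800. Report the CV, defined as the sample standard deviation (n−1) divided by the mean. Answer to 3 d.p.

n = 6, Σ = 5008, M = 834.6667
Σ(x−M)² = 252211.333; s = √(252211.333/5) = 224.5936
CV = 224.5936 / 834.6667 = 0.26908

0.269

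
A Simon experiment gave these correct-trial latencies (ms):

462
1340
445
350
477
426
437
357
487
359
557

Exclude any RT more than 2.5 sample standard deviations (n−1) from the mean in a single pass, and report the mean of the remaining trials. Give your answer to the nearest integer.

436 ms

n = 11, ΣRT = 5697, M = 517.909
Σ(x−M)² = 782762.91; s = √(782762.91/10) = 279.779
Cutoffs: 517.909 ± 2.5·279.779 → [-181.5, 1217.4]
Outside: 1340 → excluded.
Retained (n=10): Σ = 4357, mean = 4357/10 = 435.700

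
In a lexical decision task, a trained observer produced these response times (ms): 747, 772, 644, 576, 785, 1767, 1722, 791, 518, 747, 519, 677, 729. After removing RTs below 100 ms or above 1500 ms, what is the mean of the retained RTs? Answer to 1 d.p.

Excluded: 1722, 1767
Retained (n=11): Σ = 7505
Mean = 7505/11 = 682.2727

682.3 ms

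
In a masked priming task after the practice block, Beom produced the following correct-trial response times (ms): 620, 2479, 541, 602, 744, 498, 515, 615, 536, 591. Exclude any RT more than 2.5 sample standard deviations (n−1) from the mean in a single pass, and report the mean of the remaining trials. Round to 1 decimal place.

n = 10, ΣRT = 7741, M = 774.100
Σ(x−M)² = 3274184.90; s = √(3274184.90/9) = 603.157
Cutoffs: 774.100 ± 2.5·603.157 → [-733.8, 2282.0]
Outside: 2479 → excluded.
Retained (n=9): Σ = 5262, mean = 5262/9 = 584.667

584.7 ms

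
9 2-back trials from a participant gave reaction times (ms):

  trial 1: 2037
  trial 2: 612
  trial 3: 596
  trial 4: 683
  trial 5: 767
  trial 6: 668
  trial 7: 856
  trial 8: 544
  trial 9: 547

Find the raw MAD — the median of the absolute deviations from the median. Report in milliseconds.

Sorted: 544, 547, 596, 612, 668, 683, 767, 856, 2037 → median = 668
|x − 668|: 1369, 56, 72, 15, 99, 0, 188, 124, 121
Sorted deviations: 0, 15, 56, 72, 99, 121, 124, 188, 1369 → MAD = 99

99 ms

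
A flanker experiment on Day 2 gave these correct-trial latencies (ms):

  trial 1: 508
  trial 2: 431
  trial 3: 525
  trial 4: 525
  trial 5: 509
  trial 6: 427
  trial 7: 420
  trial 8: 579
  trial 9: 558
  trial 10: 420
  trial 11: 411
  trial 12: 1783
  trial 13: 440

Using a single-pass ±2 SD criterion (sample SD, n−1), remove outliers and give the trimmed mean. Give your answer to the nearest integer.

n = 13, ΣRT = 7536, M = 579.692
Σ(x−M)² = 1608938.77; s = √(1608938.77/12) = 366.167
Cutoffs: 579.692 ± 2·366.167 → [-152.6, 1312.0]
Outside: 1783 → excluded.
Retained (n=12): Σ = 5753, mean = 5753/12 = 479.417

479 ms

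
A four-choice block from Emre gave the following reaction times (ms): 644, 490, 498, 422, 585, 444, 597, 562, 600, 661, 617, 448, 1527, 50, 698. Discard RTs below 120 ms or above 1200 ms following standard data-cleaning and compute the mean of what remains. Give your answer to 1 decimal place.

558.9 ms

Excluded: 50, 1527
Retained (n=13): Σ = 7266
Mean = 7266/13 = 558.9231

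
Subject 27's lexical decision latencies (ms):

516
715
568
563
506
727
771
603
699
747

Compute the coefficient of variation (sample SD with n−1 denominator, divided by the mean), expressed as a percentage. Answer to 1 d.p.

15.7%

n = 10, Σ = 6415, M = 641.5000
Σ(x−M)² = 91076.500; s = √(91076.500/9) = 100.5963
CV = 100.5963 / 641.5000 = 0.15681 = 15.681%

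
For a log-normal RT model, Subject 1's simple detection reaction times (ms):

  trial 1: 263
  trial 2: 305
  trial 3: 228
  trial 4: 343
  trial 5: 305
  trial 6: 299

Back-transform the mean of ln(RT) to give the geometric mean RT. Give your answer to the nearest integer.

ln(RT): 5.5722, 5.7203, 5.4293, 5.8377, 5.7203, 5.7004
Mean ln(RT) = 33.9803/6 = 5.66338
Geometric mean = exp(5.66338) = 288.12 ms

288 ms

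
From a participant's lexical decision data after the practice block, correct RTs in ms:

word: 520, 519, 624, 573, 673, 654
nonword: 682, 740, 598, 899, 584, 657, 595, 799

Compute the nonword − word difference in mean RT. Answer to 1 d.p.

M(word) = 3563/6 = 593.833
M(nonword) = 5554/8 = 694.250
Difference = 694.250 − 593.833 = 100.417 ms

100.4 ms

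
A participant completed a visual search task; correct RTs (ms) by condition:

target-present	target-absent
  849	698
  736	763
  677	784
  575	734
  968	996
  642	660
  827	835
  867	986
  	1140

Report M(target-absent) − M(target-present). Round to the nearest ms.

M(target-present) = 6141/8 = 767.625
M(target-absent) = 7596/9 = 844.000
Difference = 844.000 − 767.625 = 76.375 ms

76 ms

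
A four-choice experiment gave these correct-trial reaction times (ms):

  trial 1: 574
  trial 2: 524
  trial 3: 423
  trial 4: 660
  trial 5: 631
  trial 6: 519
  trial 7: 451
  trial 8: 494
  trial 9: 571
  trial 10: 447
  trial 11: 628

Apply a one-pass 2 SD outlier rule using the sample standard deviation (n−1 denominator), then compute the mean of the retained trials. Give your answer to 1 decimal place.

n = 11, ΣRT = 5922, M = 538.364
Σ(x−M)² = 65584.55; s = √(65584.55/10) = 80.984
Cutoffs: 538.364 ± 2·80.984 → [376.4, 700.3]
No RTs fall outside the cutoffs; all 11 retained. Mean = 5922/11 = 538.364

538.4 ms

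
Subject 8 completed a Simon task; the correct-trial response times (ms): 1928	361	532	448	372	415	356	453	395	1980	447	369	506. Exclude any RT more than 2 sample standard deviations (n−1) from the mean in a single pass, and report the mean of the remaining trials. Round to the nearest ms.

n = 13, ΣRT = 8562, M = 658.615
Σ(x−M)² = 4003153.08; s = √(4003153.08/12) = 577.578
Cutoffs: 658.615 ± 2·577.578 → [-496.5, 1813.8]
Outside: 1928, 1980 → excluded.
Retained (n=11): Σ = 4654, mean = 4654/11 = 423.091

423 ms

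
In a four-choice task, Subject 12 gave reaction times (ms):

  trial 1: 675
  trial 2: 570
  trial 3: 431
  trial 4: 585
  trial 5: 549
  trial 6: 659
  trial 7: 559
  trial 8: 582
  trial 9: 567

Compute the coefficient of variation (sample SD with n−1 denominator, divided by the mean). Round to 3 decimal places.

n = 9, Σ = 5177, M = 575.2222
Σ(x−M)² = 38961.556; s = √(38961.556/8) = 69.7868
CV = 69.7868 / 575.2222 = 0.12132

0.121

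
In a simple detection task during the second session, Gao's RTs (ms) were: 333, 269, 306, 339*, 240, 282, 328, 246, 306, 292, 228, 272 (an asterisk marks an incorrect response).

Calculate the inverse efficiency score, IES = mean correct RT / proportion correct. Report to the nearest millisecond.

308 ms

Correct trials (n=11): 333, 269, 306, 240, 282, 328, 246, 306, 292, 228, 272
Mean correct RT = 3102/11 = 282.0000 ms
Proportion correct = 11/12
IES = 282.0000 / (11/12) = 307.636 ms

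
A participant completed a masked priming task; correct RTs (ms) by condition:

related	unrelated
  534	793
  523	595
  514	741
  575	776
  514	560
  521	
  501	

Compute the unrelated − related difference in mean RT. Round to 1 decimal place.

167.0 ms

M(related) = 3682/7 = 526.000
M(unrelated) = 3465/5 = 693.000
Difference = 693.000 − 526.000 = 167.000 ms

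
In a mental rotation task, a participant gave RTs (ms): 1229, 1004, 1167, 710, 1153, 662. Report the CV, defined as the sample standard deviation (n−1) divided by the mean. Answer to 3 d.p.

n = 6, Σ = 5925, M = 987.5000
Σ(x−M)² = 301161.500; s = √(301161.500/5) = 245.4227
CV = 245.4227 / 987.5000 = 0.24853

0.249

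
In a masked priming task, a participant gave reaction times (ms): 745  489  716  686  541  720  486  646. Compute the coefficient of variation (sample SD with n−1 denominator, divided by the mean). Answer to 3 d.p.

n = 8, Σ = 5029, M = 628.6250
Σ(x−M)² = 80635.875; s = √(80635.875/7) = 107.3285
CV = 107.3285 / 628.6250 = 0.17074

0.171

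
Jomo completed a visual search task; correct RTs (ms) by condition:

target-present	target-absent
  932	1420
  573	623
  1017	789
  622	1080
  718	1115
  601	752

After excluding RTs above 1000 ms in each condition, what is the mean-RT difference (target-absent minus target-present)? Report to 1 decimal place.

target-present: exclude 1017
target-absent: exclude 1420, 1080, 1115
M(target-present) = 3446/5 = 689.200
M(target-absent) = 2164/3 = 721.333
Difference = 721.333 − 689.200 = 32.133 ms

32.1 ms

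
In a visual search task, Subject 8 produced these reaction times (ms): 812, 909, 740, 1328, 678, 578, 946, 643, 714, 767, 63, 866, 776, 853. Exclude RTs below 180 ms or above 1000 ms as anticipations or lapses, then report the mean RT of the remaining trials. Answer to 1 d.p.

773.5 ms

Excluded: 63, 1328
Retained (n=12): Σ = 9282
Mean = 9282/12 = 773.5000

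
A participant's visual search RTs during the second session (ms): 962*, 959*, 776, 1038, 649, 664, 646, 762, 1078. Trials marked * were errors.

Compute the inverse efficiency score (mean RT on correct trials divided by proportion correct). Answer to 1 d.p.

1031.0 ms

Correct trials (n=7): 776, 1038, 649, 664, 646, 762, 1078
Mean correct RT = 5613/7 = 801.8571 ms
Proportion correct = 7/9
IES = 801.8571 / (7/9) = 1030.959 ms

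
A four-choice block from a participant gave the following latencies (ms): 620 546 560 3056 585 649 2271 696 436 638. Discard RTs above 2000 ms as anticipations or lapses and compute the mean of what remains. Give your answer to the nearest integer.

591 ms

Excluded: 2271, 3056
Retained (n=8): Σ = 4730
Mean = 4730/8 = 591.2500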